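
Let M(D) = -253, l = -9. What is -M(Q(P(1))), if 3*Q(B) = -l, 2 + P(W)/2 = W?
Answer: 253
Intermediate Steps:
P(W) = -4 + 2*W
Q(B) = 3 (Q(B) = (-1*(-9))/3 = (⅓)*9 = 3)
-M(Q(P(1))) = -1*(-253) = 253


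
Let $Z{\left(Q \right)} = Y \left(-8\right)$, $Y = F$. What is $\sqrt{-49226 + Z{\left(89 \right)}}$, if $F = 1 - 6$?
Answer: $i \sqrt{49186} \approx 221.78 i$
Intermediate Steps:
$F = -5$ ($F = 1 - 6 = -5$)
$Y = -5$
$Z{\left(Q \right)} = 40$ ($Z{\left(Q \right)} = \left(-5\right) \left(-8\right) = 40$)
$\sqrt{-49226 + Z{\left(89 \right)}} = \sqrt{-49226 + 40} = \sqrt{-49186} = i \sqrt{49186}$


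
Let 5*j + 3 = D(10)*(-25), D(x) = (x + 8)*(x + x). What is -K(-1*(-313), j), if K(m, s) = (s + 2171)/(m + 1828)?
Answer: -1852/10705 ≈ -0.17300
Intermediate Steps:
D(x) = 2*x*(8 + x) (D(x) = (8 + x)*(2*x) = 2*x*(8 + x))
j = -9003/5 (j = -⅗ + ((2*10*(8 + 10))*(-25))/5 = -⅗ + ((2*10*18)*(-25))/5 = -⅗ + (360*(-25))/5 = -⅗ + (⅕)*(-9000) = -⅗ - 1800 = -9003/5 ≈ -1800.6)
K(m, s) = (2171 + s)/(1828 + m)
-K(-1*(-313), j) = -(2171 - 9003/5)/(1828 - 1*(-313)) = -1852/((1828 + 313)*5) = -1852/(2141*5) = -1*1852/10705 = -1852/10705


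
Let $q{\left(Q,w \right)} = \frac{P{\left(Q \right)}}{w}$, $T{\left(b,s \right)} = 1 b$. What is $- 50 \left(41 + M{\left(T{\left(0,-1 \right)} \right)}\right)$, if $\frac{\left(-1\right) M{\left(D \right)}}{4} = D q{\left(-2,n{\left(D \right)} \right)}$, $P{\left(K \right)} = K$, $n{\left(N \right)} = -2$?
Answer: $-2050$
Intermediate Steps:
$T{\left(b,s \right)} = b$
$q{\left(Q,w \right)} = \frac{Q}{w}$
$M{\left(D \right)} = - 4 D$ ($M{\left(D \right)} = - 4 D \left(- \frac{2}{-2}\right) = - 4 D \left(\left(-2\right) \left(- \frac{1}{2}\right)\right) = - 4 D 1 = - 4 D$)
$- 50 \left(41 + M{\left(T{\left(0,-1 \right)} \right)}\right) = - 50 \left(41 - 0\right) = - 50 \left(41 + 0\right) = \left(-50\right) 41 = -2050$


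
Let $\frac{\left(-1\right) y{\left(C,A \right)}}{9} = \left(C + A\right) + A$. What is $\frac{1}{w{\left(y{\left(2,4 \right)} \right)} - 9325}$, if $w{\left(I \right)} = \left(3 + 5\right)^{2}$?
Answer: $- \frac{1}{9261} \approx -0.00010798$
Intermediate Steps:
$y{\left(C,A \right)} = - 18 A - 9 C$ ($y{\left(C,A \right)} = - 9 \left(\left(C + A\right) + A\right) = - 9 \left(\left(A + C\right) + A\right) = - 9 \left(C + 2 A\right) = - 18 A - 9 C$)
$w{\left(I \right)} = 64$ ($w{\left(I \right)} = 8^{2} = 64$)
$\frac{1}{w{\left(y{\left(2,4 \right)} \right)} - 9325} = \frac{1}{64 - 9325} = \frac{1}{-9261} = - \frac{1}{9261}$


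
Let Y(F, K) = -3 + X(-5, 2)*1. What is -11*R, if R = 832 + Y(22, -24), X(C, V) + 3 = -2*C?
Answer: -9196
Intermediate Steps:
X(C, V) = -3 - 2*C
Y(F, K) = 4 (Y(F, K) = -3 + (-3 - 2*(-5))*1 = -3 + (-3 + 10)*1 = -3 + 7*1 = -3 + 7 = 4)
R = 836 (R = 832 + 4 = 836)
-11*R = -11*836 = -9196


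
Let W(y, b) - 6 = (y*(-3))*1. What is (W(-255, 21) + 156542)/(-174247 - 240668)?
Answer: -157313/414915 ≈ -0.37915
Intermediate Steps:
W(y, b) = 6 - 3*y (W(y, b) = 6 + (y*(-3))*1 = 6 - 3*y*1 = 6 - 3*y)
(W(-255, 21) + 156542)/(-174247 - 240668) = ((6 - 3*(-255)) + 156542)/(-174247 - 240668) = ((6 + 765) + 156542)/(-414915) = (771 + 156542)*(-1/414915) = 157313*(-1/414915) = -157313/414915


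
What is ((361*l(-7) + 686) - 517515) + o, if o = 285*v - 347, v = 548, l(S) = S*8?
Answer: -381212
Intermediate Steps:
l(S) = 8*S
o = 155833 (o = 285*548 - 347 = 156180 - 347 = 155833)
((361*l(-7) + 686) - 517515) + o = ((361*(8*(-7)) + 686) - 517515) + 155833 = ((361*(-56) + 686) - 517515) + 155833 = ((-20216 + 686) - 517515) + 155833 = (-19530 - 517515) + 155833 = -537045 + 155833 = -381212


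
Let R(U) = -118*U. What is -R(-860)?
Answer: -101480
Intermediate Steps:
-R(-860) = -(-118)*(-860) = -1*101480 = -101480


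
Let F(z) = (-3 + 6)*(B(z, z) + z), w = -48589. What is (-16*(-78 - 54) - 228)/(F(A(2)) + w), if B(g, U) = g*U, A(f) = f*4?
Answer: -1884/48373 ≈ -0.038947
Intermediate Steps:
A(f) = 4*f
B(g, U) = U*g
F(z) = 3*z + 3*z**2 (F(z) = (-3 + 6)*(z*z + z) = 3*(z**2 + z) = 3*(z + z**2) = 3*z + 3*z**2)
(-16*(-78 - 54) - 228)/(F(A(2)) + w) = (-16*(-78 - 54) - 228)/(3*(4*2)*(1 + 4*2) - 48589) = (-16*(-132) - 228)/(3*8*(1 + 8) - 48589) = (2112 - 228)/(3*8*9 - 48589) = 1884/(216 - 48589) = 1884/(-48373) = 1884*(-1/48373) = -1884/48373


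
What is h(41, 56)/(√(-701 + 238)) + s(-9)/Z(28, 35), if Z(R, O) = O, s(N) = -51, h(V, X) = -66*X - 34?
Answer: -51/35 + 3730*I*√463/463 ≈ -1.4571 + 173.35*I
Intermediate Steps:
h(V, X) = -34 - 66*X
h(41, 56)/(√(-701 + 238)) + s(-9)/Z(28, 35) = (-34 - 66*56)/(√(-701 + 238)) - 51/35 = (-34 - 3696)/(√(-463)) - 51*1/35 = -3730*(-I*√463/463) - 51/35 = -(-3730)*I*√463/463 - 51/35 = 3730*I*√463/463 - 51/35 = -51/35 + 3730*I*√463/463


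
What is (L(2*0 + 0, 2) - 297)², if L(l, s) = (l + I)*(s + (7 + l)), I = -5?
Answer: 116964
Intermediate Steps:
L(l, s) = (-5 + l)*(7 + l + s) (L(l, s) = (l - 5)*(s + (7 + l)) = (-5 + l)*(7 + l + s))
(L(2*0 + 0, 2) - 297)² = ((-35 + (2*0 + 0)² - 5*2 + 2*(2*0 + 0) + (2*0 + 0)*2) - 297)² = ((-35 + (0 + 0)² - 10 + 2*(0 + 0) + (0 + 0)*2) - 297)² = ((-35 + 0² - 10 + 2*0 + 0*2) - 297)² = ((-35 + 0 - 10 + 0 + 0) - 297)² = (-45 - 297)² = (-342)² = 116964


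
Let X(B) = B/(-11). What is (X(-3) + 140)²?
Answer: 2380849/121 ≈ 19676.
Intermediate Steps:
X(B) = -B/11 (X(B) = B*(-1/11) = -B/11)
(X(-3) + 140)² = (-1/11*(-3) + 140)² = (3/11 + 140)² = (1543/11)² = 2380849/121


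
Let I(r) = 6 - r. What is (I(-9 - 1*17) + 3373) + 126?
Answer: 3531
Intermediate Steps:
(I(-9 - 1*17) + 3373) + 126 = ((6 - (-9 - 1*17)) + 3373) + 126 = ((6 - (-9 - 17)) + 3373) + 126 = ((6 - 1*(-26)) + 3373) + 126 = ((6 + 26) + 3373) + 126 = (32 + 3373) + 126 = 3405 + 126 = 3531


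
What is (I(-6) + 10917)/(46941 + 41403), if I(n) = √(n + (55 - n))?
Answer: 1213/9816 + √55/88344 ≈ 0.12366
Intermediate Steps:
I(n) = √55
(I(-6) + 10917)/(46941 + 41403) = (√55 + 10917)/(46941 + 41403) = (10917 + √55)/88344 = (10917 + √55)*(1/88344) = 1213/9816 + √55/88344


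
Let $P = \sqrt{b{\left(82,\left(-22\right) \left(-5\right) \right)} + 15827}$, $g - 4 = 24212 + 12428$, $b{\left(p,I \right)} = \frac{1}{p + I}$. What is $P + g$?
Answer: $36644 + \frac{\sqrt{9116355}}{24} \approx 36770.0$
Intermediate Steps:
$b{\left(p,I \right)} = \frac{1}{I + p}$
$g = 36644$ ($g = 4 + \left(24212 + 12428\right) = 4 + 36640 = 36644$)
$P = \frac{\sqrt{9116355}}{24}$ ($P = \sqrt{\frac{1}{\left(-22\right) \left(-5\right) + 82} + 15827} = \sqrt{\frac{1}{110 + 82} + 15827} = \sqrt{\frac{1}{192} + 15827} = \sqrt{\frac{3038785}{192}} = \frac{\sqrt{9116355}}{24} \approx 125.81$)
$P + g = \frac{\sqrt{9116355}}{24} + 36644 = 36644 + \frac{\sqrt{9116355}}{24}$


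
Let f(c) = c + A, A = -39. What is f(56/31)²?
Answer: 1329409/961 ≈ 1383.4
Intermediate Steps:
f(c) = -39 + c (f(c) = c - 39 = -39 + c)
f(56/31)² = (-39 + 56/31)² = (-1153/31)² = 1329409/961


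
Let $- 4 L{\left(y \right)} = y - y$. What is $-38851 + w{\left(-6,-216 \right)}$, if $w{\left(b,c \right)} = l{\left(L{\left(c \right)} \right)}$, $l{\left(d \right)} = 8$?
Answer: $-38843$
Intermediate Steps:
$L{\left(y \right)} = 0$ ($L{\left(y \right)} = - \frac{y - y}{4} = \left(- \frac{1}{4}\right) 0 = 0$)
$w{\left(b,c \right)} = 8$
$-38851 + w{\left(-6,-216 \right)} = -38851 + 8 = -38843$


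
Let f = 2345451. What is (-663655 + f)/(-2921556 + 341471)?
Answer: -1681796/2580085 ≈ -0.65184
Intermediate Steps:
(-663655 + f)/(-2921556 + 341471) = (-663655 + 2345451)/(-2921556 + 341471) = 1681796/(-2580085) = 1681796*(-1/2580085) = -1681796/2580085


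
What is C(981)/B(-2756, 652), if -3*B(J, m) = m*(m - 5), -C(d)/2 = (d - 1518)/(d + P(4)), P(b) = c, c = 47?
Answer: -1611/216827816 ≈ -7.4299e-6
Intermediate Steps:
P(b) = 47
C(d) = -2*(-1518 + d)/(47 + d) (C(d) = -2*(d - 1518)/(d + 47) = -2*(-1518 + d)/(47 + d))
B(J, m) = -m*(-5 + m)/3 (B(J, m) = -m*(m - 5)/3 = -m*(-5 + m)/3)
C(981)/B(-2756, 652) = (2*(1518 - 1*981)/(47 + 981))/(((⅓)*652*(5 - 1*652))) = (2*(1518 - 981)/1028)/(((⅓)*652*(5 - 652))) = (2*(1/1028)*537)/(((⅓)*652*(-647))) = 537/(514*(-421844/3)) = (537/514)*(-3/421844) = -1611/216827816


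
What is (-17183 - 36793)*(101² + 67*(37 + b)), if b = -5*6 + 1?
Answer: -579540312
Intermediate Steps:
b = -29 (b = -30 + 1 = -29)
(-17183 - 36793)*(101² + 67*(37 + b)) = (-17183 - 36793)*(101² + 67*(37 - 29)) = -53976*(10201 + 67*8) = -53976*(10201 + 536) = -53976*10737 = -579540312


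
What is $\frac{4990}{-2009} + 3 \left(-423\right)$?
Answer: $- \frac{2554411}{2009} \approx -1271.5$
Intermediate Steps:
$\frac{4990}{-2009} + 3 \left(-423\right) = 4990 \left(- \frac{1}{2009}\right) - 1269 = - \frac{4990}{2009} - 1269 = - \frac{2554411}{2009}$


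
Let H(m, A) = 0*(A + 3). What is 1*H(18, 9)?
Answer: 0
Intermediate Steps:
H(m, A) = 0 (H(m, A) = 0*(3 + A) = 0)
1*H(18, 9) = 1*0 = 0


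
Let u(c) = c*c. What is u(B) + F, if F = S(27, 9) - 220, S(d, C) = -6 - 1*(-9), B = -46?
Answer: 1899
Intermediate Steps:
S(d, C) = 3 (S(d, C) = -6 + 9 = 3)
u(c) = c²
F = -217 (F = 3 - 220 = -217)
u(B) + F = (-46)² - 217 = 2116 - 217 = 1899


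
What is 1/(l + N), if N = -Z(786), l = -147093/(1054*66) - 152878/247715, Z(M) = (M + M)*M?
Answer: -5744015420/7097275191477869 ≈ -8.0933e-7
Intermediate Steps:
Z(M) = 2*M² (Z(M) = (2*M)*M = 2*M²)
l = -15690649229/5744015420 (l = -147093/69564 - 152878*1/247715 = -147093*1/69564 - 152878/247715 = -49031/23188 - 152878/247715 = -15690649229/5744015420 ≈ -2.7317)
N = -1235592 (N = -2*786² = -2*617796 = -1*1235592 = -1235592)
1/(l + N) = 1/(-15690649229/5744015420 - 1235592) = 1/(-7097275191477869/5744015420) = -5744015420/7097275191477869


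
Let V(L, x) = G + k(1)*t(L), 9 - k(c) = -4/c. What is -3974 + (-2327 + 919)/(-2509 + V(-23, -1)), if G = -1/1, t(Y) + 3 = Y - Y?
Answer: -10128318/2549 ≈ -3973.4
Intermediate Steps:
t(Y) = -3 (t(Y) = -3 + (Y - Y) = -3 + 0 = -3)
k(c) = 9 + 4/c (k(c) = 9 - (-4)/c = 9 + 4/c)
G = -1 (G = -1*1 = -1)
V(L, x) = -40 (V(L, x) = -1 + (9 + 4/1)*(-3) = -1 + (9 + 4*1)*(-3) = -1 + (9 + 4)*(-3) = -1 + 13*(-3) = -1 - 39 = -40)
-3974 + (-2327 + 919)/(-2509 + V(-23, -1)) = -3974 + (-2327 + 919)/(-2509 - 40) = -3974 - 1408/(-2549) = -3974 - 1408*(-1/2549) = -3974 + 1408/2549 = -10128318/2549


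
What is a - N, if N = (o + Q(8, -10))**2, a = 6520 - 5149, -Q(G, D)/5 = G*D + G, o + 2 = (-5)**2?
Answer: -145318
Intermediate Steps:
o = 23 (o = -2 + (-5)**2 = -2 + 25 = 23)
Q(G, D) = -5*G - 5*D*G (Q(G, D) = -5*(G*D + G) = -5*(D*G + G) = -5*(G + D*G) = -5*G - 5*D*G)
a = 1371
N = 146689 (N = (23 - 5*8*(1 - 10))**2 = (23 - 5*8*(-9))**2 = (23 + 360)**2 = 383**2 = 146689)
a - N = 1371 - 1*146689 = 1371 - 146689 = -145318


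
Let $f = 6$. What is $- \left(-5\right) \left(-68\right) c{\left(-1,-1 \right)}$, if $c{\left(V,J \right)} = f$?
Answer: $-2040$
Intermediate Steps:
$c{\left(V,J \right)} = 6$
$- \left(-5\right) \left(-68\right) c{\left(-1,-1 \right)} = - \left(-5\right) \left(-68\right) 6 = - 340 \cdot 6 = \left(-1\right) 2040 = -2040$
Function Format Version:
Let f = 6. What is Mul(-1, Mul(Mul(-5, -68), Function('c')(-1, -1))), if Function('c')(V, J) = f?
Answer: -2040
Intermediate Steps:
Function('c')(V, J) = 6
Mul(-1, Mul(Mul(-5, -68), Function('c')(-1, -1))) = Mul(-1, Mul(Mul(-5, -68), 6)) = Mul(-1, Mul(340, 6)) = Mul(-1, 2040) = -2040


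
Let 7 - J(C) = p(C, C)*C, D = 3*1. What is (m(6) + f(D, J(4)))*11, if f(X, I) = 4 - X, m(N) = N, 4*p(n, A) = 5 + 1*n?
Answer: 77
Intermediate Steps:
p(n, A) = 5/4 + n/4 (p(n, A) = (5 + 1*n)/4 = (5 + n)/4 = 5/4 + n/4)
D = 3
J(C) = 7 - C*(5/4 + C/4) (J(C) = 7 - (5/4 + C/4)*C = 7 - C*(5/4 + C/4))
(m(6) + f(D, J(4)))*11 = (6 + (4 - 1*3))*11 = (6 + (4 - 3))*11 = (6 + 1)*11 = 7*11 = 77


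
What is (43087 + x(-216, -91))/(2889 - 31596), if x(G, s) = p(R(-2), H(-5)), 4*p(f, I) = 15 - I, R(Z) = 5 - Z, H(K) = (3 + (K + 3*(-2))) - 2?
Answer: -172373/114828 ≈ -1.5011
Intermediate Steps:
H(K) = -5 + K (H(K) = (3 + (K - 6)) - 2 = (3 + (-6 + K)) - 2 = (-3 + K) - 2 = -5 + K)
p(f, I) = 15/4 - I/4 (p(f, I) = (15 - I)/4 = 15/4 - I/4)
x(G, s) = 25/4 (x(G, s) = 15/4 - (-5 - 5)/4 = 15/4 - ¼*(-10) = 15/4 + 5/2 = 25/4)
(43087 + x(-216, -91))/(2889 - 31596) = (43087 + 25/4)/(2889 - 31596) = (172373/4)/(-28707) = (172373/4)*(-1/28707) = -172373/114828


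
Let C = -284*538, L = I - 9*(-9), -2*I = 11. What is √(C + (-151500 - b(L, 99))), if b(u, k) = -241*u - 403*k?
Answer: 9*I*√12158/2 ≈ 496.19*I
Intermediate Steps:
I = -11/2 (I = -½*11 = -11/2 ≈ -5.5000)
L = 151/2 (L = -11/2 - 9*(-9) = -11/2 + 81 = 151/2 ≈ 75.500)
C = -152792
b(u, k) = -403*k - 241*u
√(C + (-151500 - b(L, 99))) = √(-152792 + (-151500 - (-403*99 - 241*151/2))) = √(-152792 + (-151500 - (-39897 - 36391/2))) = √(-152792 + (-151500 - 1*(-116185/2))) = √(-152792 + (-151500 + 116185/2)) = √(-152792 - 186815/2) = √(-492399/2) = 9*I*√12158/2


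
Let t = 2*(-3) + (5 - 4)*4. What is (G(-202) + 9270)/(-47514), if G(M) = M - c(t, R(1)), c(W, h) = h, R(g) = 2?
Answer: -1511/7919 ≈ -0.19081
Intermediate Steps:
t = -2 (t = -6 + 1*4 = -6 + 4 = -2)
G(M) = -2 + M (G(M) = M - 1*2 = M - 2 = -2 + M)
(G(-202) + 9270)/(-47514) = ((-2 - 202) + 9270)/(-47514) = (-204 + 9270)*(-1/47514) = 9066*(-1/47514) = -1511/7919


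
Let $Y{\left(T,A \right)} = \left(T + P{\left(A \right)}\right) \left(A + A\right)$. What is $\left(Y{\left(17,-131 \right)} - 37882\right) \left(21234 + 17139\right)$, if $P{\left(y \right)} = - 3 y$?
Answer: $-5575673646$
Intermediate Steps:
$Y{\left(T,A \right)} = 2 A \left(T - 3 A\right)$ ($Y{\left(T,A \right)} = \left(T - 3 A\right) \left(A + A\right) = \left(T - 3 A\right) 2 A = 2 A \left(T - 3 A\right)$)
$\left(Y{\left(17,-131 \right)} - 37882\right) \left(21234 + 17139\right) = \left(2 \left(-131\right) \left(17 - -393\right) - 37882\right) \left(21234 + 17139\right) = \left(2 \left(-131\right) \left(17 + 393\right) - 37882\right) 38373 = \left(2 \left(-131\right) 410 - 37882\right) 38373 = \left(-107420 - 37882\right) 38373 = \left(-145302\right) 38373 = -5575673646$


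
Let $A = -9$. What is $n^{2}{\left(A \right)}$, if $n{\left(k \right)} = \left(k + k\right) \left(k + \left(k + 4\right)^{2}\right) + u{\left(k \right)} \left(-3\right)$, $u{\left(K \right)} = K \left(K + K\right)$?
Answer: $599076$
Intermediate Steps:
$u{\left(K \right)} = 2 K^{2}$ ($u{\left(K \right)} = K 2 K = 2 K^{2}$)
$n{\left(k \right)} = - 6 k^{2} + 2 k \left(k + \left(4 + k\right)^{2}\right)$ ($n{\left(k \right)} = \left(k + k\right) \left(k + \left(k + 4\right)^{2}\right) + 2 k^{2} \left(-3\right) = 2 k \left(k + \left(4 + k\right)^{2}\right) - 6 k^{2} = - 6 k^{2} + 2 k \left(k + \left(4 + k\right)^{2}\right)$)
$n^{2}{\left(A \right)} = \left(2 \left(-9\right) \left(\left(4 - 9\right)^{2} - -18\right)\right)^{2} = \left(2 \left(-9\right) \left(\left(-5\right)^{2} + 18\right)\right)^{2} = \left(2 \left(-9\right) \left(25 + 18\right)\right)^{2} = \left(2 \left(-9\right) 43\right)^{2} = \left(-774\right)^{2} = 599076$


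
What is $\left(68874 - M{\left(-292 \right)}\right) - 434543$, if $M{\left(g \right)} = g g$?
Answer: $-450933$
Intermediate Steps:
$M{\left(g \right)} = g^{2}$
$\left(68874 - M{\left(-292 \right)}\right) - 434543 = \left(68874 - \left(-292\right)^{2}\right) - 434543 = \left(68874 - 85264\right) - 434543 = -16390 - 434543 = -450933$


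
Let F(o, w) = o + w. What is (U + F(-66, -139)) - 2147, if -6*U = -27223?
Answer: 13111/6 ≈ 2185.2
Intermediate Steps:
U = 27223/6 (U = -⅙*(-27223) = 27223/6 ≈ 4537.2)
(U + F(-66, -139)) - 2147 = (27223/6 + (-66 - 139)) - 2147 = (27223/6 - 205) - 2147 = 25993/6 - 2147 = 13111/6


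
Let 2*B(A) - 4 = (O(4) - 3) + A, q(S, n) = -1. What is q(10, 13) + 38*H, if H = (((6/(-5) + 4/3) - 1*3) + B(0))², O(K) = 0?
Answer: 95329/450 ≈ 211.84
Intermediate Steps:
B(A) = ½ + A/2 (B(A) = 2 + ((0 - 3) + A)/2 = 2 + (-3 + A)/2 = 2 + (-3/2 + A/2) = ½ + A/2)
H = 5041/900 (H = (((6/(-5) + 4/3) - 1*3) + (½ + (½)*0))² = (((6*(-⅕) + 4*(⅓)) - 3) + (½ + 0))² = (((-6/5 + 4/3) - 3) + ½)² = ((2/15 - 3) + ½)² = (-43/15 + ½)² = (-71/30)² = 5041/900 ≈ 5.6011)
q(10, 13) + 38*H = -1 + 38*(5041/900) = -1 + 95779/450 = 95329/450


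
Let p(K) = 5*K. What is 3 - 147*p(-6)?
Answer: 4413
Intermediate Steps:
3 - 147*p(-6) = 3 - 735*(-6) = 3 - 147*(-30) = 3 + 4410 = 4413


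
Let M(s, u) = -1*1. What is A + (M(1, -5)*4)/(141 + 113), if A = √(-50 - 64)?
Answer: -2/127 + I*√114 ≈ -0.015748 + 10.677*I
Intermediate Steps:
M(s, u) = -1
A = I*√114 (A = √(-114) = I*√114 ≈ 10.677*I)
A + (M(1, -5)*4)/(141 + 113) = I*√114 + (-1*4)/(141 + 113) = I*√114 - 4/254 = I*√114 - 4*1/254 = I*√114 - 2/127 = -2/127 + I*√114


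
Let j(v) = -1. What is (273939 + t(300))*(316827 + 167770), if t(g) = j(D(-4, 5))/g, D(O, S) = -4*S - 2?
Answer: 39825004790303/300 ≈ 1.3275e+11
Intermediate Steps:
D(O, S) = -2 - 4*S
t(g) = -1/g
(273939 + t(300))*(316827 + 167770) = (273939 - 1/300)*(316827 + 167770) = (273939 - 1*1/300)*484597 = (273939 - 1/300)*484597 = (82181699/300)*484597 = 39825004790303/300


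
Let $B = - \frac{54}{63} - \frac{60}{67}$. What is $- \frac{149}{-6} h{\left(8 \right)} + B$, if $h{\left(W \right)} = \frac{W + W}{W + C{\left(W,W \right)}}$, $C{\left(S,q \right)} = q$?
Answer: $\frac{64949}{2814} \approx 23.081$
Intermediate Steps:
$B = - \frac{822}{469}$ ($B = \left(-54\right) \frac{1}{63} - \frac{60}{67} = - \frac{6}{7} - \frac{60}{67} = - \frac{822}{469} \approx -1.7527$)
$h{\left(W \right)} = 1$ ($h{\left(W \right)} = \frac{W + W}{W + W} = \frac{2 W}{2 W} = 2 W \frac{1}{2 W} = 1$)
$- \frac{149}{-6} h{\left(8 \right)} + B = - \frac{149}{-6} \cdot 1 - \frac{822}{469} = \left(-149\right) \left(- \frac{1}{6}\right) 1 - \frac{822}{469} = \frac{149}{6} \cdot 1 - \frac{822}{469} = \frac{149}{6} - \frac{822}{469} = \frac{64949}{2814}$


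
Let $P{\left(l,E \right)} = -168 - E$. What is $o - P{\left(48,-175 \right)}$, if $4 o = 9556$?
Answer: $2382$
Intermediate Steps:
$o = 2389$ ($o = \frac{1}{4} \cdot 9556 = 2389$)
$o - P{\left(48,-175 \right)} = 2389 - \left(-168 - -175\right) = 2389 - \left(-168 + 175\right) = 2389 - 7 = 2382$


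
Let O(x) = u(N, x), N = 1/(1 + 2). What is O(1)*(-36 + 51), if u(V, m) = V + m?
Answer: 20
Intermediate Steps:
N = ⅓ (N = 1/3 = ⅓ ≈ 0.33333)
O(x) = ⅓ + x
O(1)*(-36 + 51) = (⅓ + 1)*(-36 + 51) = (4/3)*15 = 20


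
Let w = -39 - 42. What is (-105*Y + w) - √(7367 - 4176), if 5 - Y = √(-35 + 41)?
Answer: -606 - √3191 + 105*√6 ≈ -405.29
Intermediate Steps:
Y = 5 - √6 (Y = 5 - √(-35 + 41) = 5 - √6 ≈ 2.5505)
w = -81
(-105*Y + w) - √(7367 - 4176) = (-105*(5 - √6) - 81) - √(7367 - 4176) = ((-525 + 105*√6) - 81) - √3191 = (-606 + 105*√6) - √3191 = -606 - √3191 + 105*√6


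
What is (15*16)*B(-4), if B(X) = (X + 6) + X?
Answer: -480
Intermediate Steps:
B(X) = 6 + 2*X (B(X) = (6 + X) + X = 6 + 2*X)
(15*16)*B(-4) = (15*16)*(6 + 2*(-4)) = 240*(6 - 8) = 240*(-2) = -480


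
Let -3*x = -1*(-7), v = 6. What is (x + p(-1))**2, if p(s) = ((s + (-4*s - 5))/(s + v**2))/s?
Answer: 57121/11025 ≈ 5.1810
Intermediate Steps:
x = -7/3 (x = -(-1)*(-7)/3 = -1/3*7 = -7/3 ≈ -2.3333)
p(s) = (-5 - 3*s)/(s*(36 + s)) (p(s) = ((s + (-4*s - 5))/(s + 6**2))/s = ((s + (-5 - 4*s))/(s + 36))/s = ((-5 - 3*s)/(36 + s))/s = (-5 - 3*s)/(s*(36 + s)))
(x + p(-1))**2 = (-7/3 + (-5 - 3*(-1))/((-1)*(36 - 1)))**2 = (-7/3 - 1*(-5 + 3)/35)**2 = (-7/3 - 1*1/35*(-2))**2 = (-7/3 + 2/35)**2 = (-239/105)**2 = 57121/11025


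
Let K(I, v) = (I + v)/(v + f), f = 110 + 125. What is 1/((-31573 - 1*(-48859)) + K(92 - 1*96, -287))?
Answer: 52/899163 ≈ 5.7832e-5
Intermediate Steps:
f = 235
K(I, v) = (I + v)/(235 + v) (K(I, v) = (I + v)/(v + 235) = (I + v)/(235 + v))
1/((-31573 - 1*(-48859)) + K(92 - 1*96, -287)) = 1/((-31573 - 1*(-48859)) + ((92 - 1*96) - 287)/(235 - 287)) = 1/((-31573 + 48859) + ((92 - 96) - 287)/(-52)) = 1/(17286 - (-4 - 287)/52) = 1/(17286 - 1/52*(-291)) = 1/(17286 + 291/52) = 1/(899163/52) = 52/899163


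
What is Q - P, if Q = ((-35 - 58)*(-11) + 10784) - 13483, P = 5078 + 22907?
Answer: -29661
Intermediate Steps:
P = 27985
Q = -1676 (Q = (-93*(-11) + 10784) - 13483 = (1023 + 10784) - 13483 = 11807 - 13483 = -1676)
Q - P = -1676 - 1*27985 = -1676 - 27985 = -29661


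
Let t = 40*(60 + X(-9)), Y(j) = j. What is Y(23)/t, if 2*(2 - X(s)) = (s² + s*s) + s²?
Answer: -23/2380 ≈ -0.0096639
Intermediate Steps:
X(s) = 2 - 3*s²/2 (X(s) = 2 - ((s² + s*s) + s²)/2 = 2 - ((s² + s²) + s²)/2 = 2 - (2*s² + s²)/2 = 2 - 3*s²/2)
t = -2380 (t = 40*(60 + (2 - 3/2*(-9)²)) = 40*(60 + (2 - 3/2*81)) = 40*(60 + (2 - 243/2)) = 40*(60 - 239/2) = 40*(-119/2) = -2380)
Y(23)/t = 23/(-2380) = 23*(-1/2380) = -23/2380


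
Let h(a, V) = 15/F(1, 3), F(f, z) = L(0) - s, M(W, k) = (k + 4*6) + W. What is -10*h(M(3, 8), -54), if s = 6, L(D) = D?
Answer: 25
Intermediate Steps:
M(W, k) = 24 + W + k (M(W, k) = (k + 24) + W = (24 + k) + W = 24 + W + k)
F(f, z) = -6 (F(f, z) = 0 - 1*6 = 0 - 6 = -6)
h(a, V) = -5/2 (h(a, V) = 15/(-6) = 15*(-⅙) = -5/2)
-10*h(M(3, 8), -54) = -10*(-5/2) = 25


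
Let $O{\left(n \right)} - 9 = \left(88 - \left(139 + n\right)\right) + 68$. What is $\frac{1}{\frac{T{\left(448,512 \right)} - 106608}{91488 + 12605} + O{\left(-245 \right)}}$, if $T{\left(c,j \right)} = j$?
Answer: $\frac{104093}{28103107} \approx 0.003704$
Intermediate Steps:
$O{\left(n \right)} = 26 - n$ ($O{\left(n \right)} = 9 + \left(\left(88 - \left(139 + n\right)\right) + 68\right) = 9 + \left(\left(-51 - n\right) + 68\right) = 9 - \left(-17 + n\right) = 26 - n$)
$\frac{1}{\frac{T{\left(448,512 \right)} - 106608}{91488 + 12605} + O{\left(-245 \right)}} = \frac{1}{\frac{512 - 106608}{91488 + 12605} + \left(26 - -245\right)} = \frac{1}{- \frac{106096}{104093} + \left(26 + 245\right)} = \frac{1}{\left(-106096\right) \frac{1}{104093} + 271} = \frac{1}{- \frac{106096}{104093} + 271} = \frac{1}{\frac{28103107}{104093}} = \frac{104093}{28103107}$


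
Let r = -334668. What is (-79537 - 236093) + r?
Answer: -650298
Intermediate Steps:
(-79537 - 236093) + r = (-79537 - 236093) - 334668 = -315630 - 334668 = -650298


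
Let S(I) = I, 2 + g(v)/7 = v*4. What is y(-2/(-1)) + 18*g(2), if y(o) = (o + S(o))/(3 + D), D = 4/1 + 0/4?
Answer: 5296/7 ≈ 756.57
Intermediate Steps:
g(v) = -14 + 28*v (g(v) = -14 + 7*(v*4) = -14 + 7*(4*v) = -14 + 28*v)
D = 4 (D = 4*1 + 0*(¼) = 4 + 0 = 4)
y(o) = 2*o/7 (y(o) = (o + o)/(3 + 4) = (2*o)/7 = (2*o)*(⅐) = 2*o/7)
y(-2/(-1)) + 18*g(2) = 2*(-2/(-1))/7 + 18*(-14 + 28*2) = 2*(-2*(-1))/7 + 18*(-14 + 56) = (2/7)*2 + 18*42 = 4/7 + 756 = 5296/7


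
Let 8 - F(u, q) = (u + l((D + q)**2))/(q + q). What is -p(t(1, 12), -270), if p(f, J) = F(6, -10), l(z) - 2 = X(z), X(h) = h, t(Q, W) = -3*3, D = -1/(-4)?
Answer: -4209/320 ≈ -13.153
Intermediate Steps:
D = 1/4 (D = -1*(-1/4) = 1/4 ≈ 0.25000)
t(Q, W) = -9
l(z) = 2 + z
F(u, q) = 8 - (2 + u + (1/4 + q)**2)/(2*q) (F(u, q) = 8 - (u + (2 + (1/4 + q)**2))/(q + q) = 8 - (2 + u + (1/4 + q)**2)/(2*q))
p(f, J) = 4209/320 (p(f, J) = (1/32)*(-33 - 16*6 - 16*(-10)**2 + 248*(-10))/(-10) = (1/32)*(-1/10)*(-33 - 96 - 16*100 - 2480) = (1/32)*(-1/10)*(-33 - 96 - 1600 - 2480) = (1/32)*(-1/10)*(-4209) = 4209/320)
-p(t(1, 12), -270) = -1*4209/320 = -4209/320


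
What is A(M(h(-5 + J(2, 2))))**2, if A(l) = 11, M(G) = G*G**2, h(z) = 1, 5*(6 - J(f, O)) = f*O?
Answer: 121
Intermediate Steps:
J(f, O) = 6 - O*f/5 (J(f, O) = 6 - f*O/5 = 6 - O*f/5)
M(G) = G**3
A(M(h(-5 + J(2, 2))))**2 = 11**2 = 121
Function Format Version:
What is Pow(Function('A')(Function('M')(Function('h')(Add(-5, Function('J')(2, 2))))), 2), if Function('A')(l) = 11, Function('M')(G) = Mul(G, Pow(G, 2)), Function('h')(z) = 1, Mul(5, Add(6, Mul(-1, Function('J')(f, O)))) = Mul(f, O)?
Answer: 121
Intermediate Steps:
Function('J')(f, O) = Add(6, Mul(Rational(-1, 5), O, f)) (Function('J')(f, O) = Add(6, Mul(Rational(-1, 5), Mul(f, O))) = Add(6, Mul(Rational(-1, 5), Mul(O, f))) = Add(6, Mul(Rational(-1, 5), O, f)))
Function('M')(G) = Pow(G, 3)
Pow(Function('A')(Function('M')(Function('h')(Add(-5, Function('J')(2, 2))))), 2) = Pow(11, 2) = 121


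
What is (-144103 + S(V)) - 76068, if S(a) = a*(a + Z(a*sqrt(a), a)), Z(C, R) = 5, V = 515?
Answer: 47629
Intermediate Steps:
S(a) = a*(5 + a) (S(a) = a*(a + 5) = a*(5 + a))
(-144103 + S(V)) - 76068 = (-144103 + 515*(5 + 515)) - 76068 = (-144103 + 515*520) - 76068 = (-144103 + 267800) - 76068 = 123697 - 76068 = 47629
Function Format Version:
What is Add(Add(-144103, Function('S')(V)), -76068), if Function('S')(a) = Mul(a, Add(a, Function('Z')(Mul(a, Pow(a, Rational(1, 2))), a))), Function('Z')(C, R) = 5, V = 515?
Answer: 47629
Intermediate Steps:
Function('S')(a) = Mul(a, Add(5, a)) (Function('S')(a) = Mul(a, Add(a, 5)) = Mul(a, Add(5, a)))
Add(Add(-144103, Function('S')(V)), -76068) = Add(Add(-144103, Mul(515, Add(5, 515))), -76068) = Add(Add(-144103, Mul(515, 520)), -76068) = Add(Add(-144103, 267800), -76068) = Add(123697, -76068) = 47629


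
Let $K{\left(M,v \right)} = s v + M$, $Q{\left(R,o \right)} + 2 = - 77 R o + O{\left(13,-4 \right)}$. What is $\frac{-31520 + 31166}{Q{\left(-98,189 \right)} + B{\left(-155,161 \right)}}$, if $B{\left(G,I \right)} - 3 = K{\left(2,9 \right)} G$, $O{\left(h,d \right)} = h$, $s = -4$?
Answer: $- \frac{177}{715739} \approx -0.0002473$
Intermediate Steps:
$Q{\left(R,o \right)} = 11 - 77 R o$ ($Q{\left(R,o \right)} = -2 + \left(- 77 R o + 13\right) = -2 - \left(-13 + 77 R o\right) = 11 - 77 R o$)
$K{\left(M,v \right)} = M - 4 v$ ($K{\left(M,v \right)} = - 4 v + M = M - 4 v$)
$B{\left(G,I \right)} = 3 - 34 G$ ($B{\left(G,I \right)} = 3 + \left(2 - 36\right) G = 3 - 34 G$)
$\frac{-31520 + 31166}{Q{\left(-98,189 \right)} + B{\left(-155,161 \right)}} = \frac{-31520 + 31166}{\left(11 - \left(-7546\right) 189\right) + \left(3 - -5270\right)} = - \frac{354}{\left(11 + 1426194\right) + \left(3 + 5270\right)} = - \frac{354}{1426205 + 5273} = - \frac{354}{1431478} = \left(-354\right) \frac{1}{1431478} = - \frac{177}{715739}$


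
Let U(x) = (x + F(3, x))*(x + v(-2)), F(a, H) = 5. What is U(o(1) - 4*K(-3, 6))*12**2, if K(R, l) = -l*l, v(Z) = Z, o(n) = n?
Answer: 3088800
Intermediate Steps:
K(R, l) = -l**2
U(x) = (-2 + x)*(5 + x) (U(x) = (x + 5)*(x - 2) = (5 + x)*(-2 + x) = (-2 + x)*(5 + x))
U(o(1) - 4*K(-3, 6))*12**2 = (-10 + (1 - (-4)*6**2)**2 + 3*(1 - (-4)*6**2))*12**2 = (-10 + (1 - (-4)*36)**2 + 3*(1 - (-4)*36))*144 = (-10 + (1 - 4*(-36))**2 + 3*(1 - 4*(-36)))*144 = (-10 + (1 + 144)**2 + 3*(1 + 144))*144 = (-10 + 145**2 + 3*145)*144 = (-10 + 21025 + 435)*144 = 21450*144 = 3088800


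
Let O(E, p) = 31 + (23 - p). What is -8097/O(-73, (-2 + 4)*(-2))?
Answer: -8097/58 ≈ -139.60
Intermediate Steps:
O(E, p) = 54 - p
-8097/O(-73, (-2 + 4)*(-2)) = -8097/(54 - (-2 + 4)*(-2)) = -8097/(54 - 2*(-2)) = -8097/(54 - 1*(-4)) = -8097/(54 + 4) = -8097/58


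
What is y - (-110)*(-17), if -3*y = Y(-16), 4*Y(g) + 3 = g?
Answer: -22421/12 ≈ -1868.4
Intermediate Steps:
Y(g) = -¾ + g/4
y = 19/12 (y = -(-¾ + (¼)*(-16))/3 = -(-¾ - 4)/3 = -⅓*(-19/4) = 19/12 ≈ 1.5833)
y - (-110)*(-17) = 19/12 - (-110)*(-17) = 19/12 - 1*1870 = 19/12 - 1870 = -22421/12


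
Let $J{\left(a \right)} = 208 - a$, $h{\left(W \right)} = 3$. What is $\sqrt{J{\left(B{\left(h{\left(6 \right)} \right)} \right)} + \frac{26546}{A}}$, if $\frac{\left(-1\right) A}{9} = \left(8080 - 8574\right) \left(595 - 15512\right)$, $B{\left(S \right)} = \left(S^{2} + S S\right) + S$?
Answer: $\frac{4 \sqrt{8449546203539}}{850269} \approx 13.675$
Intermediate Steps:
$B{\left(S \right)} = S + 2 S^{2}$ ($B{\left(S \right)} = \left(S^{2} + S^{2}\right) + S = 2 S^{2} + S = S + 2 S^{2}$)
$A = -66320982$ ($A = - 9 \left(8080 - 8574\right) \left(595 - 15512\right) = - 9 \left(\left(-494\right) \left(-14917\right)\right) = \left(-9\right) 7368998 = -66320982$)
$\sqrt{J{\left(B{\left(h{\left(6 \right)} \right)} \right)} + \frac{26546}{A}} = \sqrt{\left(208 - 3 \left(1 + 2 \cdot 3\right)\right) + \frac{26546}{-66320982}} = \sqrt{\left(208 - 3 \left(1 + 6\right)\right) + 26546 \left(- \frac{1}{66320982}\right)} = \sqrt{\left(208 - 3 \cdot 7\right) - \frac{1021}{2550807}} = \sqrt{\left(208 - 21\right) - \frac{1021}{2550807}} = \sqrt{187 - \frac{1021}{2550807}} = \sqrt{\frac{476999888}{2550807}} = \frac{4 \sqrt{8449546203539}}{850269}$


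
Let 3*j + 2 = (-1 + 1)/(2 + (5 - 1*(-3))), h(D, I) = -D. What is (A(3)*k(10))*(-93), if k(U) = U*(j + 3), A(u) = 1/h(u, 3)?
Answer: 2170/3 ≈ 723.33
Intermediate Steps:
j = -2/3 (j = -2/3 + ((-1 + 1)/(2 + (5 - 1*(-3))))/3 = -2/3 + (0/(2 + (5 + 3)))/3 = -2/3 + (0/(2 + 8))/3 = -2/3 + (0/10)/3 = -2/3 + (0*(1/10))/3 = -2/3 + (1/3)*0 = -2/3 + 0 = -2/3 ≈ -0.66667)
A(u) = -1/u (A(u) = 1/(-u) = -1/u)
k(U) = 7*U/3 (k(U) = U*(-2/3 + 3) = U*(7/3) = 7*U/3)
(A(3)*k(10))*(-93) = ((-1/3)*((7/3)*10))*(-93) = (-1*1/3*(70/3))*(-93) = -1/3*70/3*(-93) = -70/9*(-93) = 2170/3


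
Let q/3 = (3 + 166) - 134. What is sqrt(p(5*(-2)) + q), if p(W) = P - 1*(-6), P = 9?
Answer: 2*sqrt(30) ≈ 10.954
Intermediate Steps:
q = 105 (q = 3*((3 + 166) - 134) = 3*(169 - 134) = 3*35 = 105)
p(W) = 15 (p(W) = 9 - 1*(-6) = 9 + 6 = 15)
sqrt(p(5*(-2)) + q) = sqrt(15 + 105) = sqrt(120) = 2*sqrt(30)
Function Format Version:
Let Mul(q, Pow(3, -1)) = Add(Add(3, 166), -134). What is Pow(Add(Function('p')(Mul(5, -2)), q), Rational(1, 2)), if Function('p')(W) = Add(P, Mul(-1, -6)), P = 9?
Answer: Mul(2, Pow(30, Rational(1, 2))) ≈ 10.954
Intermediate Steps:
q = 105 (q = Mul(3, Add(Add(3, 166), -134)) = Mul(3, Add(169, -134)) = Mul(3, 35) = 105)
Function('p')(W) = 15 (Function('p')(W) = Add(9, Mul(-1, -6)) = Add(9, 6) = 15)
Pow(Add(Function('p')(Mul(5, -2)), q), Rational(1, 2)) = Pow(Add(15, 105), Rational(1, 2)) = Pow(120, Rational(1, 2)) = Mul(2, Pow(30, Rational(1, 2)))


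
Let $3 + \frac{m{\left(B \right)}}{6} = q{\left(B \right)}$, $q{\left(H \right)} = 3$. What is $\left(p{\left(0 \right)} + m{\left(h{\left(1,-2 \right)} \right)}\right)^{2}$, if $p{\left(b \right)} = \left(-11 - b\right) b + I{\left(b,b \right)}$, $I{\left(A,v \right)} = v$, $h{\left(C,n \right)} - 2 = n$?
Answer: $0$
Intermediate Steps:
$h{\left(C,n \right)} = 2 + n$
$m{\left(B \right)} = 0$ ($m{\left(B \right)} = -18 + 6 \cdot 3 = -18 + 18 = 0$)
$p{\left(b \right)} = b + b \left(-11 - b\right)$ ($p{\left(b \right)} = \left(-11 - b\right) b + b = b \left(-11 - b\right) + b = b + b \left(-11 - b\right)$)
$\left(p{\left(0 \right)} + m{\left(h{\left(1,-2 \right)} \right)}\right)^{2} = \left(0 \left(-10 - 0\right) + 0\right)^{2} = \left(0 \left(-10 + 0\right) + 0\right)^{2} = \left(0 \left(-10\right) + 0\right)^{2} = \left(0 + 0\right)^{2} = 0^{2} = 0$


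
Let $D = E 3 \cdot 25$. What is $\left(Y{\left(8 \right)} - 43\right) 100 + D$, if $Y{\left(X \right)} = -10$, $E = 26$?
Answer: $-3350$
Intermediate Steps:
$D = 1950$ ($D = 26 \cdot 3 \cdot 25 = 78 \cdot 25 = 1950$)
$\left(Y{\left(8 \right)} - 43\right) 100 + D = \left(-10 - 43\right) 100 + 1950 = \left(-53\right) 100 + 1950 = -5300 + 1950 = -3350$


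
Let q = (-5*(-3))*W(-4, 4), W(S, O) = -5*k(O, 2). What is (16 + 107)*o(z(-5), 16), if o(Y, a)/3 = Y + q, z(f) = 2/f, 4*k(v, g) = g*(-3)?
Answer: 413649/10 ≈ 41365.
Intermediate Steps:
k(v, g) = -3*g/4 (k(v, g) = (g*(-3))/4 = (-3*g)/4 = -3*g/4)
W(S, O) = 15/2 (W(S, O) = -(-15)*2/4 = -5*(-3/2) = 15/2)
q = 225/2 (q = -5*(-3)*(15/2) = 15*(15/2) = 225/2 ≈ 112.50)
o(Y, a) = 675/2 + 3*Y (o(Y, a) = 3*(Y + 225/2) = 3*(225/2 + Y) = 675/2 + 3*Y)
(16 + 107)*o(z(-5), 16) = (16 + 107)*(675/2 + 3*(2/(-5))) = 123*(675/2 + 3*(2*(-⅕))) = 123*(675/2 + 3*(-⅖)) = 123*(675/2 - 6/5) = 123*(3363/10) = 413649/10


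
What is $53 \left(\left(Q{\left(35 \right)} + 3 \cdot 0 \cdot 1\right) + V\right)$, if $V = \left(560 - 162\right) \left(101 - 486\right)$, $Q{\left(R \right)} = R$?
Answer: $-8119335$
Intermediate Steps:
$V = -153230$ ($V = 398 \left(-385\right) = -153230$)
$53 \left(\left(Q{\left(35 \right)} + 3 \cdot 0 \cdot 1\right) + V\right) = 53 \left(\left(35 + 3 \cdot 0 \cdot 1\right) - 153230\right) = 53 \left(\left(35 + 0 \cdot 1\right) - 153230\right) = 53 \left(\left(35 + 0\right) - 153230\right) = 53 \left(35 - 153230\right) = 53 \left(-153195\right) = -8119335$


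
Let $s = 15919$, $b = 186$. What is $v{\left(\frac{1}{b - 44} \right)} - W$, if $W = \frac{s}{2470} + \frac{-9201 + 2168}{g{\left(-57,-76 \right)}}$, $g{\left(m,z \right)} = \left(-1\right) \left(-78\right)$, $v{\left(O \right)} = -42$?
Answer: $\frac{154579}{3705} \approx 41.722$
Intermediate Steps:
$g{\left(m,z \right)} = 78$
$W = - \frac{310189}{3705}$ ($W = \frac{15919}{2470} + \frac{-9201 + 2168}{78} = 15919 \cdot \frac{1}{2470} - \frac{541}{6} = \frac{15919}{2470} - \frac{541}{6} = - \frac{310189}{3705} \approx -83.722$)
$v{\left(\frac{1}{b - 44} \right)} - W = -42 - - \frac{310189}{3705} = -42 + \frac{310189}{3705} = \frac{154579}{3705}$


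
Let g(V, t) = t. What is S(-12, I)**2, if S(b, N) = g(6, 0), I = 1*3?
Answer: 0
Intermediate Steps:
I = 3
S(b, N) = 0
S(-12, I)**2 = 0**2 = 0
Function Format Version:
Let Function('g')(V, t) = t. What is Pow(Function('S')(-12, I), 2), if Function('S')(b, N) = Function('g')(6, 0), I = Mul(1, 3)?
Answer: 0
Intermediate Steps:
I = 3
Function('S')(b, N) = 0
Pow(Function('S')(-12, I), 2) = Pow(0, 2) = 0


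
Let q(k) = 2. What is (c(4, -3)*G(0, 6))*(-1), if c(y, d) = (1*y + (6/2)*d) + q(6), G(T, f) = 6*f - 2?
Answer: 102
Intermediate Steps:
G(T, f) = -2 + 6*f
c(y, d) = 2 + y + 3*d (c(y, d) = (1*y + (6/2)*d) + 2 = (y + (6*(1/2))*d) + 2 = (y + 3*d) + 2 = 2 + y + 3*d)
(c(4, -3)*G(0, 6))*(-1) = ((2 + 4 + 3*(-3))*(-2 + 6*6))*(-1) = ((2 + 4 - 9)*(-2 + 36))*(-1) = -3*34*(-1) = -102*(-1) = 102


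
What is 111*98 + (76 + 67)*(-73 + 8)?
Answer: 1583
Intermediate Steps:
111*98 + (76 + 67)*(-73 + 8) = 10878 + 143*(-65) = 10878 - 9295 = 1583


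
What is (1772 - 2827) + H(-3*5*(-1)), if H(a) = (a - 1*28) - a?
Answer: -1083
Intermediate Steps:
H(a) = -28 (H(a) = (a - 28) - a = (-28 + a) - a = -28)
(1772 - 2827) + H(-3*5*(-1)) = (1772 - 2827) - 28 = -1055 - 28 = -1083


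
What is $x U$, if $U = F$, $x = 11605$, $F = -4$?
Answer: $-46420$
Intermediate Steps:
$U = -4$
$x U = 11605 \left(-4\right) = -46420$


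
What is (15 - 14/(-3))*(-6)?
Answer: -118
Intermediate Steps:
(15 - 14/(-3))*(-6) = (15 - 14*(-⅓))*(-6) = (15 + 14/3)*(-6) = (59/3)*(-6) = -118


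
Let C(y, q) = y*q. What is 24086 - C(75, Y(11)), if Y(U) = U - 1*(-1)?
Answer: 23186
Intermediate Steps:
Y(U) = 1 + U (Y(U) = U + 1 = 1 + U)
C(y, q) = q*y
24086 - C(75, Y(11)) = 24086 - (1 + 11)*75 = 24086 - 12*75 = 24086 - 1*900 = 24086 - 900 = 23186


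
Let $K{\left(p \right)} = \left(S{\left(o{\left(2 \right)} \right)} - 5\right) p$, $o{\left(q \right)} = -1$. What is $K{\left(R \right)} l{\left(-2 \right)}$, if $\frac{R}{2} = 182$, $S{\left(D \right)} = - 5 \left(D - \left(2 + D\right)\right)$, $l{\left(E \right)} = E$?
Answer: $-3640$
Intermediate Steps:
$S{\left(D \right)} = 10$ ($S{\left(D \right)} = \left(-5\right) \left(-2\right) = 10$)
$R = 364$ ($R = 2 \cdot 182 = 364$)
$K{\left(p \right)} = 5 p$ ($K{\left(p \right)} = \left(10 - 5\right) p = 5 p$)
$K{\left(R \right)} l{\left(-2 \right)} = 5 \cdot 364 \left(-2\right) = 1820 \left(-2\right) = -3640$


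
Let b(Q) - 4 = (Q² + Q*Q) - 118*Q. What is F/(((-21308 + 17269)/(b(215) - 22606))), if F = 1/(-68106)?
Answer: 1059/6549527 ≈ 0.00016169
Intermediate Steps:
b(Q) = 4 - 118*Q + 2*Q² (b(Q) = 4 + ((Q² + Q*Q) - 118*Q) = 4 + ((Q² + Q²) - 118*Q) = 4 + (2*Q² - 118*Q) = 4 + (-118*Q + 2*Q²) = 4 - 118*Q + 2*Q²)
F = -1/68106 ≈ -1.4683e-5
F/(((-21308 + 17269)/(b(215) - 22606))) = -((4 - 118*215 + 2*215²) - 22606)/(-21308 + 17269)/68106 = -1/(68106*((-4039/((4 - 25370 + 2*46225) - 22606)))) = -1/(68106*((-4039/((4 - 25370 + 92450) - 22606)))) = -1/(68106*((-4039/(67084 - 22606)))) = -1/(68106*((-4039/44478))) = -1/(68106*((-4039*1/44478))) = -1/(68106*(-577/6354)) = -1/68106*(-6354/577) = 1059/6549527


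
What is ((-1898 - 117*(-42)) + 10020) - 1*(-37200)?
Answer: 50236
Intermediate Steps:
((-1898 - 117*(-42)) + 10020) - 1*(-37200) = ((-1898 + 4914) + 10020) + 37200 = (3016 + 10020) + 37200 = 13036 + 37200 = 50236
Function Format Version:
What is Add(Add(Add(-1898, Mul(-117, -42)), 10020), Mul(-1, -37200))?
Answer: 50236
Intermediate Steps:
Add(Add(Add(-1898, Mul(-117, -42)), 10020), Mul(-1, -37200)) = Add(Add(Add(-1898, 4914), 10020), 37200) = Add(Add(3016, 10020), 37200) = Add(13036, 37200) = 50236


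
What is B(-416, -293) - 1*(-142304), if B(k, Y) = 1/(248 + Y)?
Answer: 6403679/45 ≈ 1.4230e+5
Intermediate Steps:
B(-416, -293) - 1*(-142304) = 1/(248 - 293) - 1*(-142304) = 1/(-45) + 142304 = -1/45 + 142304 = 6403679/45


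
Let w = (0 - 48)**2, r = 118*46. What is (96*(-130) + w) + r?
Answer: -4748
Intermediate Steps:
r = 5428
w = 2304 (w = (-48)**2 = 2304)
(96*(-130) + w) + r = (96*(-130) + 2304) + 5428 = (-12480 + 2304) + 5428 = -10176 + 5428 = -4748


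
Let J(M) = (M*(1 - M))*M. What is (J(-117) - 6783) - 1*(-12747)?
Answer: 1621266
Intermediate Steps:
J(M) = M²*(1 - M)
(J(-117) - 6783) - 1*(-12747) = ((-117)²*(1 - 1*(-117)) - 6783) - 1*(-12747) = (13689*(1 + 117) - 6783) + 12747 = (13689*118 - 6783) + 12747 = (1615302 - 6783) + 12747 = 1608519 + 12747 = 1621266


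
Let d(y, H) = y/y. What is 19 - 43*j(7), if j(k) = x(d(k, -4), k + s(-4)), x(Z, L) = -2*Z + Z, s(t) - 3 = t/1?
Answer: 62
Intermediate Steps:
d(y, H) = 1
s(t) = 3 + t (s(t) = 3 + t/1 = 3 + t*1 = 3 + t)
x(Z, L) = -Z
j(k) = -1 (j(k) = -1*1 = -1)
19 - 43*j(7) = 19 - 43*(-1) = 19 + 43 = 62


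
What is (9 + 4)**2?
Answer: 169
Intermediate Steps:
(9 + 4)**2 = 13**2 = 169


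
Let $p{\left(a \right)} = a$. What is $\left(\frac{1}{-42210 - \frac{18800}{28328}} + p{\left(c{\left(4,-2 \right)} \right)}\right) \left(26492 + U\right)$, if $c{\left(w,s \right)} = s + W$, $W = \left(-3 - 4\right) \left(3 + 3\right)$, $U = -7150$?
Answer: $- \frac{63602238456051}{74733980} \approx -8.5105 \cdot 10^{5}$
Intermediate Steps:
$W = -42$ ($W = \left(-7\right) 6 = -42$)
$c{\left(w,s \right)} = -42 + s$ ($c{\left(w,s \right)} = s - 42 = -42 + s$)
$\left(\frac{1}{-42210 - \frac{18800}{28328}} + p{\left(c{\left(4,-2 \right)} \right)}\right) \left(26492 + U\right) = \left(\frac{1}{-42210 - \frac{18800}{28328}} - 44\right) \left(26492 - 7150\right) = \left(\frac{1}{-42210 - \frac{2350}{3541}} - 44\right) 19342 = \left(\frac{1}{- \frac{149467960}{3541}} - 44\right) 19342 = \left(- \frac{3541}{149467960} - 44\right) 19342 = \left(- \frac{6576593781}{149467960}\right) 19342 = - \frac{63602238456051}{74733980}$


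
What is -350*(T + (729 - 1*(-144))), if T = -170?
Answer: -246050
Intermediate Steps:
-350*(T + (729 - 1*(-144))) = -350*(-170 + (729 - 1*(-144))) = -350*(-170 + (729 + 144)) = -350*(-170 + 873) = -350*703 = -246050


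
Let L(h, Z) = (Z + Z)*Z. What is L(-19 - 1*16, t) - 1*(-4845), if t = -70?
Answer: 14645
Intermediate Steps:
L(h, Z) = 2*Z² (L(h, Z) = (2*Z)*Z = 2*Z²)
L(-19 - 1*16, t) - 1*(-4845) = 2*(-70)² - 1*(-4845) = 2*4900 + 4845 = 9800 + 4845 = 14645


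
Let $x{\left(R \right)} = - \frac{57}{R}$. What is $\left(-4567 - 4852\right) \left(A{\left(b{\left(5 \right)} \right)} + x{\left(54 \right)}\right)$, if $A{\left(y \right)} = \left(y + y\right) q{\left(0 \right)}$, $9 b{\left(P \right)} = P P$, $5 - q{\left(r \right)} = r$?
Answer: $- \frac{4530539}{18} \approx -2.517 \cdot 10^{5}$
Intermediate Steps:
$q{\left(r \right)} = 5 - r$
$b{\left(P \right)} = \frac{P^{2}}{9}$ ($b{\left(P \right)} = \frac{P P}{9} = \frac{P^{2}}{9}$)
$A{\left(y \right)} = 10 y$ ($A{\left(y \right)} = \left(y + y\right) \left(5 - 0\right) = 2 y \left(5 + 0\right) = 2 y 5 = 10 y$)
$\left(-4567 - 4852\right) \left(A{\left(b{\left(5 \right)} \right)} + x{\left(54 \right)}\right) = \left(-4567 - 4852\right) \left(10 \frac{5^{2}}{9} - \frac{57}{54}\right) = - 9419 \left(10 \cdot \frac{1}{9} \cdot 25 - \frac{19}{18}\right) = - 9419 \left(10 \cdot \frac{25}{9} - \frac{19}{18}\right) = - 9419 \left(\frac{250}{9} - \frac{19}{18}\right) = \left(-9419\right) \frac{481}{18} = - \frac{4530539}{18}$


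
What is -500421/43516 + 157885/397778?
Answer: -96092970439/8654853724 ≈ -11.103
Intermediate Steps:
-500421/43516 + 157885/397778 = -96092970439/8654853724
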